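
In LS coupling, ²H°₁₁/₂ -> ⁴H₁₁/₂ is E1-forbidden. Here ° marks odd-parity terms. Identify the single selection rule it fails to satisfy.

Initial level: S=1/2, L=5, J=11/2, parity odd. Final level: S=3/2, L=5, J=11/2, parity even.
Parity must change: odd → even — ok.
ΔS = 0: S: 1/2 → 3/2 — fails.
ΔL = 0, ±1 (not L=0↔0): L: 5 → 5, ΔL = +0 — ok.
ΔJ = 0, ±1 (not J=0↔0): J: 11/2 → 11/2, ΔJ = +0 — ok.

the ΔS = 0 rule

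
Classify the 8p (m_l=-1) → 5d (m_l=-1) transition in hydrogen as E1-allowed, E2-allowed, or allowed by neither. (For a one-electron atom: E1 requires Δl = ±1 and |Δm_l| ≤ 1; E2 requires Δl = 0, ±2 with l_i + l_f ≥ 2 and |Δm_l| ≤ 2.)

E1

Δl = 2 − 1 = +1; l_i + l_f = 3.
Δm_l = +0.
E1 (Δl = ±1, |Δm_l| ≤ 1): satisfied.
E2 (Δl = 0,±2, l_i+l_f ≥ 2, |Δm_l| ≤ 2): not satisfied.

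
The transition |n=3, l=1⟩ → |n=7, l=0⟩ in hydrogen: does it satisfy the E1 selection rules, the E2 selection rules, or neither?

Δl = 0 − 1 = -1; l_i + l_f = 1.
E1 (Δl = ±1): satisfied.
E2 (Δl = 0,±2, l_i+l_f ≥ 2): not satisfied.

E1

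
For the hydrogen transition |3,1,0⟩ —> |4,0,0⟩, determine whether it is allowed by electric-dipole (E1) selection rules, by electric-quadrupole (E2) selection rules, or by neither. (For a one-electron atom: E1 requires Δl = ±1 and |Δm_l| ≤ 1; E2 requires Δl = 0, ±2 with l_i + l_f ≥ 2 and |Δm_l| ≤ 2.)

E1

Δl = 0 − 1 = -1; l_i + l_f = 1.
Δm_l = +0.
E1 (Δl = ±1, |Δm_l| ≤ 1): satisfied.
E2 (Δl = 0,±2, l_i+l_f ≥ 2, |Δm_l| ≤ 2): not satisfied.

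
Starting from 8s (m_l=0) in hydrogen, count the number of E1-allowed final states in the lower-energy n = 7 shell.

E1 requires Δl = ±1, so l_f ∈ {-1, 1}; with 0 ≤ l_f ≤ n_f−1 = 6, the allowed l_f values are {1}.
For l_f = 1: m_f ∈ {m_i−1, m_i, m_i+1} ∩ [−1, 1] = {-1, 0, 1} → 3 states.
Total: 3.

3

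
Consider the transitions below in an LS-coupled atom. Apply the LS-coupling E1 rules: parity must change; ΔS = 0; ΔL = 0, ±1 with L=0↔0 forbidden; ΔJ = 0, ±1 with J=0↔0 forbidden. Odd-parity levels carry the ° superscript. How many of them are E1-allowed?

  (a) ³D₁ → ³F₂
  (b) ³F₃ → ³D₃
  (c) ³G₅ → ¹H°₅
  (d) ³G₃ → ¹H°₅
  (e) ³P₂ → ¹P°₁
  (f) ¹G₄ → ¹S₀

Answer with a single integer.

(a) forbidden (parity fails)
(b) forbidden (parity fails)
(c) forbidden (ΔS fails)
(d) forbidden (ΔS, ΔJ fail)
(e) forbidden (ΔS fails)
(f) forbidden (parity, ΔL, ΔJ fail)
Total allowed: 0 of 6.

0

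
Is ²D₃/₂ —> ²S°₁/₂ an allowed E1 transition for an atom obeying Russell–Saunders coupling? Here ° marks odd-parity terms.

forbidden

Reading off the term symbols: S 1/2→1/2, L 2→0, J 3/2→1/2, parity even→odd.
Parity must change: even → odd — satisfied.
ΔJ = 0, ±1 (not J=0↔0): J: 3/2 → 1/2, ΔJ = -1 — satisfied.
ΔS = 0: S: 1/2 → 1/2 — satisfied.
ΔL = 0, ±1 (not L=0↔0): L: 2 → 0, ΔL = -2 — violated.
Rule(s) violated: ΔL.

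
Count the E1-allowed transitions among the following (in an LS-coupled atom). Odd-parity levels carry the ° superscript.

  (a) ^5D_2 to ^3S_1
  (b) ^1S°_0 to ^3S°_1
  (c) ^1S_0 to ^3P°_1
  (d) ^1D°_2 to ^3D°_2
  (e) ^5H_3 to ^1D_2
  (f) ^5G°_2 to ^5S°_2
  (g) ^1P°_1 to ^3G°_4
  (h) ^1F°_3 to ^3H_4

(a) forbidden (parity, ΔS, ΔL fail)
(b) forbidden (parity, ΔS, ΔL fail)
(c) forbidden (ΔS fails)
(d) forbidden (parity, ΔS fail)
(e) forbidden (parity, ΔS, ΔL fail)
(f) forbidden (parity, ΔL fail)
(g) forbidden (parity, ΔS, ΔL, ΔJ fail)
(h) forbidden (ΔS, ΔL fail)
Total allowed: 0 of 8.

0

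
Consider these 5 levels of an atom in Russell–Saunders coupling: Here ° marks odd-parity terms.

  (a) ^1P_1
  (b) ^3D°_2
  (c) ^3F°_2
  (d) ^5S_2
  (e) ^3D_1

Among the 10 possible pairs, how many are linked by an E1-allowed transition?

(a)–(b): forbidden (ΔS).
(a)–(c): forbidden (ΔS, ΔL).
(a)–(d): forbidden (parity, ΔS).
(a)–(e): forbidden (parity, ΔS).
(b)–(c): forbidden (parity).
(b)–(d): forbidden (ΔS, ΔL).
(b)–(e): allowed.
(c)–(d): forbidden (ΔS, ΔL).
(c)–(e): allowed.
(d)–(e): forbidden (parity, ΔS, ΔL).
Allowed pairs: 2 of 10.

2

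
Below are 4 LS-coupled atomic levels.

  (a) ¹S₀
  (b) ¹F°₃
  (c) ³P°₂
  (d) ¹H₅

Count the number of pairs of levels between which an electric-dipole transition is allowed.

0

(a)–(b): forbidden (ΔL, ΔJ).
(a)–(c): forbidden (ΔS, ΔJ).
(a)–(d): forbidden (parity, ΔL, ΔJ).
(b)–(c): forbidden (parity, ΔS, ΔL).
(b)–(d): forbidden (ΔL, ΔJ).
(c)–(d): forbidden (ΔS, ΔL, ΔJ).
Allowed pairs: 0 of 6.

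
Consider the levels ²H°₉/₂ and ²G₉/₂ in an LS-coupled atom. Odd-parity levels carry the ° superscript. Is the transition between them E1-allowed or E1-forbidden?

allowed

Initial level: S=1/2, L=5, J=9/2, parity odd. Final level: S=1/2, L=4, J=9/2, parity even.
Parity must change: odd → even — ok.
ΔS = 0: S: 1/2 → 1/2 — ok.
ΔL = 0, ±1 (not L=0↔0): L: 5 → 4, ΔL = -1 — ok.
ΔJ = 0, ±1 (not J=0↔0): J: 9/2 → 9/2, ΔJ = +0 — ok.
All four E1 rules are satisfied.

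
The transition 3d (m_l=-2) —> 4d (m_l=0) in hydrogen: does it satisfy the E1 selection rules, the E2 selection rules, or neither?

Δl = 2 − 2 = +0; l_i + l_f = 4.
Δm_l = +2.
E1 (Δl = ±1, |Δm_l| ≤ 1): not satisfied.
E2 (Δl = 0,±2, l_i+l_f ≥ 2, |Δm_l| ≤ 2): satisfied.

E2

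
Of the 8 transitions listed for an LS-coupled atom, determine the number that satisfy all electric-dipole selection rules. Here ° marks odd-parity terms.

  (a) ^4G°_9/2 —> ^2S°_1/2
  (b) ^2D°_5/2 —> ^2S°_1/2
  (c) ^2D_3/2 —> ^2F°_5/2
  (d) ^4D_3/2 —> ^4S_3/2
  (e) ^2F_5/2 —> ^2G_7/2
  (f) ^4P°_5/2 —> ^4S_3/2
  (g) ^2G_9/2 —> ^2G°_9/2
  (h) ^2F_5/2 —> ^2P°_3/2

3

(a) forbidden (parity, ΔS, ΔL, ΔJ fail)
(b) forbidden (parity, ΔL, ΔJ fail)
(c) allowed
(d) forbidden (parity, ΔL fail)
(e) forbidden (parity fails)
(f) allowed
(g) allowed
(h) forbidden (ΔL fails)
Total allowed: 3 of 8.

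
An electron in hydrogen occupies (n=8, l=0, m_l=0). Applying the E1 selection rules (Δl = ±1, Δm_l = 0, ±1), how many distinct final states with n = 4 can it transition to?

3

E1 requires Δl = ±1, so l_f ∈ {-1, 1}; with 0 ≤ l_f ≤ n_f−1 = 3, the allowed l_f values are {1}.
For l_f = 1: m_f ∈ {m_i−1, m_i, m_i+1} ∩ [−1, 1] = {-1, 0, 1} → 3 states.
Total: 3.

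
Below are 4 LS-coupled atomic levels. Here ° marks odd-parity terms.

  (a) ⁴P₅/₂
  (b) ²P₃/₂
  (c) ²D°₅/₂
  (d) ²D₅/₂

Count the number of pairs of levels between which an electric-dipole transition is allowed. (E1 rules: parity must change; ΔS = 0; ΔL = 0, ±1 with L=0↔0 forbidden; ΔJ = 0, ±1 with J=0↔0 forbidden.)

(a)–(b): forbidden (parity, ΔS).
(a)–(c): forbidden (ΔS).
(a)–(d): forbidden (parity, ΔS).
(b)–(c): allowed.
(b)–(d): forbidden (parity).
(c)–(d): allowed.
Allowed pairs: 2 of 6.

2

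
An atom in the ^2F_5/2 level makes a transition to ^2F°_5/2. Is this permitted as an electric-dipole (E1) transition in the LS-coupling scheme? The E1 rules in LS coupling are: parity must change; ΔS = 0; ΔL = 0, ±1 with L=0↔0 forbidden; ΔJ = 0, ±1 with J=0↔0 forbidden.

Initial level: S=1/2, L=3, J=5/2, parity even. Final level: S=1/2, L=3, J=5/2, parity odd.
Parity must change: even → odd — ok.
ΔS = 0: S: 1/2 → 1/2 — ok.
ΔL = 0, ±1 (not L=0↔0): L: 3 → 3, ΔL = +0 — ok.
ΔJ = 0, ±1 (not J=0↔0): J: 5/2 → 5/2, ΔJ = +0 — ok.
All four E1 rules are satisfied.

allowed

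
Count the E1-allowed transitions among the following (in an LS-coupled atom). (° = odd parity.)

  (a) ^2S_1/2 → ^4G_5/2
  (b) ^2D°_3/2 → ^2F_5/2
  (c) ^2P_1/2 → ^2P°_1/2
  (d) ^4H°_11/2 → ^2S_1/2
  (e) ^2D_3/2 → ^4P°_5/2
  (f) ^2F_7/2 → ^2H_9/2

(a) forbidden (parity, ΔS, ΔL, ΔJ fail)
(b) allowed
(c) allowed
(d) forbidden (ΔS, ΔL, ΔJ fail)
(e) forbidden (ΔS fails)
(f) forbidden (parity, ΔL fail)
Total allowed: 2 of 6.

2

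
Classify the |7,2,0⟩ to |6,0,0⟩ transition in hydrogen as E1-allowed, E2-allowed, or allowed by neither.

Δl = 0 − 2 = -2; l_i + l_f = 2.
Δm_l = +0.
E1 (Δl = ±1, |Δm_l| ≤ 1): not satisfied.
E2 (Δl = 0,±2, l_i+l_f ≥ 2, |Δm_l| ≤ 2): satisfied.

E2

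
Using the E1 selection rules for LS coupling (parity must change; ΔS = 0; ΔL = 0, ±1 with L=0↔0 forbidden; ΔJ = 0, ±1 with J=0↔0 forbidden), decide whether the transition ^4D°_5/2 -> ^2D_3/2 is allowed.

Reading off the term symbols: S 3/2→1/2, L 2→2, J 5/2→3/2, parity odd→even.
Parity must change: odd → even — passes.
ΔS = 0: S: 3/2 → 1/2 — fails.
ΔL = 0, ±1 (not L=0↔0): L: 2 → 2, ΔL = +0 — passes.
ΔJ = 0, ±1 (not J=0↔0): J: 5/2 → 3/2, ΔJ = -1 — passes.
Rule(s) violated: ΔS.

forbidden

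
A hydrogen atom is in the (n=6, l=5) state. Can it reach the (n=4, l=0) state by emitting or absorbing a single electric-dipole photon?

forbidden

Δl = 0 − 5 = -5; the E1 rule Δl = ±1 is ✗.
The transition is electric-dipole forbidden.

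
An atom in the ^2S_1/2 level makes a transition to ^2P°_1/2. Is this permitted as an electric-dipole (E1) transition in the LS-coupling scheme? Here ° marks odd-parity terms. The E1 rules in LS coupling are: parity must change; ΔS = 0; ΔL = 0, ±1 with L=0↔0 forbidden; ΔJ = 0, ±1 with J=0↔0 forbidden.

Reading off the term symbols: S 1/2→1/2, L 0→1, J 1/2→1/2, parity even→odd.
Parity must change: even → odd — passes.
ΔL = 0, ±1 (not L=0↔0): L: 0 → 1, ΔL = +1 — passes.
ΔJ = 0, ±1 (not J=0↔0): J: 1/2 → 1/2, ΔJ = +0 — passes.
ΔS = 0: S: 1/2 → 1/2 — passes.
All four E1 rules are satisfied.

allowed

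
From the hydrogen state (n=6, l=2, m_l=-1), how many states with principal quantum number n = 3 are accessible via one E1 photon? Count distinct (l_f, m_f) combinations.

2

E1 requires Δl = ±1, so l_f ∈ {1, 3}; with 0 ≤ l_f ≤ n_f−1 = 2, the allowed l_f values are {1}.
For l_f = 1: m_f ∈ {m_i−1, m_i, m_i+1} ∩ [−1, 1] = {-1, 0} → 2 states.
Total: 2.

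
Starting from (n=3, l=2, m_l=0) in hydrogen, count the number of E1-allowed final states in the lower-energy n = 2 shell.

3

E1 requires Δl = ±1, so l_f ∈ {1, 3}; with 0 ≤ l_f ≤ n_f−1 = 1, the allowed l_f values are {1}.
For l_f = 1: m_f ∈ {m_i−1, m_i, m_i+1} ∩ [−1, 1] = {-1, 0, 1} → 3 states.
Total: 3.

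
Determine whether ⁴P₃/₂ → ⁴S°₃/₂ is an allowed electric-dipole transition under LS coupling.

allowed

ΔJ = 0, ±1 (not J=0↔0): J: 3/2 → 3/2, ΔJ = +0 — passes.
ΔS = 0: S: 3/2 → 3/2 — passes.
Parity must change: even → odd — passes.
ΔL = 0, ±1 (not L=0↔0): L: 1 → 0, ΔL = -1 — passes.
All four E1 rules are satisfied.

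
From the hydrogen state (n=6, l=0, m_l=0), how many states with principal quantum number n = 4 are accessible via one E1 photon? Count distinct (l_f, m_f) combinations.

3

E1 requires Δl = ±1, so l_f ∈ {-1, 1}; with 0 ≤ l_f ≤ n_f−1 = 3, the allowed l_f values are {1}.
For l_f = 1: m_f ∈ {m_i−1, m_i, m_i+1} ∩ [−1, 1] = {-1, 0, 1} → 3 states.
Total: 3.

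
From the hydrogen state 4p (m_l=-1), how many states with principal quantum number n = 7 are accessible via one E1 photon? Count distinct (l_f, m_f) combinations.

4

E1 requires Δl = ±1, so l_f ∈ {0, 2}; with 0 ≤ l_f ≤ n_f−1 = 6, the allowed l_f values are {0, 2}.
For l_f = 0: m_f ∈ {m_i−1, m_i, m_i+1} ∩ [−0, 0] = {0} → 1 state.
For l_f = 2: m_f ∈ {m_i−1, m_i, m_i+1} ∩ [−2, 2] = {-2, -1, 0} → 3 states.
Total: 4.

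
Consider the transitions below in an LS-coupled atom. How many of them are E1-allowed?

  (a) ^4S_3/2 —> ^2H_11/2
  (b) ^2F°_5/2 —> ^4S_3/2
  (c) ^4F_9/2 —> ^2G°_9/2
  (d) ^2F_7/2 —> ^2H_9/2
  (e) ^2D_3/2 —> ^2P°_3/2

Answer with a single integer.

(a) forbidden (parity, ΔS, ΔL, ΔJ fail)
(b) forbidden (ΔS, ΔL fail)
(c) forbidden (ΔS fails)
(d) forbidden (parity, ΔL fail)
(e) allowed
Total allowed: 1 of 5.

1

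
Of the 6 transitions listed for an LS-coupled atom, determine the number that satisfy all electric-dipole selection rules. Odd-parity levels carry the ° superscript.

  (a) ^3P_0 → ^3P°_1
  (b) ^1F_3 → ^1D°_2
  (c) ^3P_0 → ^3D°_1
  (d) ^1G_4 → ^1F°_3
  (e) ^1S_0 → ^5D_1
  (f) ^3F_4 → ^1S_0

4

(a) allowed
(b) allowed
(c) allowed
(d) allowed
(e) forbidden (parity, ΔS, ΔL fail)
(f) forbidden (parity, ΔS, ΔL, ΔJ fail)
Total allowed: 4 of 6.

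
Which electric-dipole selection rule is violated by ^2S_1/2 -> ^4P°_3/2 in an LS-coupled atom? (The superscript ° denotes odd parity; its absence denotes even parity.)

Parity must change: even → odd — satisfied.
ΔS = 0: S: 1/2 → 3/2 — violated.
ΔL = 0, ±1 (not L=0↔0): L: 0 → 1, ΔL = +1 — satisfied.
ΔJ = 0, ±1 (not J=0↔0): J: 1/2 → 3/2, ΔJ = +1 — satisfied.

the ΔS = 0 rule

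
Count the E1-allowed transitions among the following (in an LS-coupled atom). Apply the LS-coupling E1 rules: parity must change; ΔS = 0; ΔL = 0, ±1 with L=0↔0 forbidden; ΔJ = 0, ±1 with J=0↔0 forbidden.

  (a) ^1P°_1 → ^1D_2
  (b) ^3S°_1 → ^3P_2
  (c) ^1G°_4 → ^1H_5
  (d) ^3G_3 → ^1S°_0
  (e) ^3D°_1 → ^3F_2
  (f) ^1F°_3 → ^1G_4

(a) allowed
(b) allowed
(c) allowed
(d) forbidden (ΔS, ΔL, ΔJ fail)
(e) allowed
(f) allowed
Total allowed: 5 of 6.

5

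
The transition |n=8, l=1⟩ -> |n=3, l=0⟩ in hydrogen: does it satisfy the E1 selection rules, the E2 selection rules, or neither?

E1

Δl = 0 − 1 = -1; l_i + l_f = 1.
E1 (Δl = ±1): satisfied.
E2 (Δl = 0,±2, l_i+l_f ≥ 2): not satisfied.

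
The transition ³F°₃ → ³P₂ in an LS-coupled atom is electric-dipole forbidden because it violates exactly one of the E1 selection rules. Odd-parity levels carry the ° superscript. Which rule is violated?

the ΔL = 0, ±1 rule

Reading off the term symbols: S 1→1, L 3→1, J 3→2, parity odd→even.
Parity must change: odd → even — ✓.
ΔS = 0: S: 1 → 1 — ✓.
ΔL = 0, ±1 (not L=0↔0): L: 3 → 1, ΔL = -2 — ✗.
ΔJ = 0, ±1 (not J=0↔0): J: 3 → 2, ΔJ = -1 — ✓.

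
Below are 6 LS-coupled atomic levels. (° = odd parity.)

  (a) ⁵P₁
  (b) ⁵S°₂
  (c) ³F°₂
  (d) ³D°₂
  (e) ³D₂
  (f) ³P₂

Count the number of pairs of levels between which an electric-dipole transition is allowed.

(a)–(b): allowed.
(a)–(c): forbidden (ΔS, ΔL).
(a)–(d): forbidden (ΔS).
(a)–(e): forbidden (parity, ΔS).
(a)–(f): forbidden (parity, ΔS).
(b)–(c): forbidden (parity, ΔS, ΔL).
(b)–(d): forbidden (parity, ΔS, ΔL).
(b)–(e): forbidden (ΔS, ΔL).
(b)–(f): forbidden (ΔS).
(c)–(d): forbidden (parity).
(c)–(e): allowed.
(c)–(f): forbidden (ΔL).
(d)–(e): allowed.
(d)–(f): allowed.
(e)–(f): forbidden (parity).
Allowed pairs: 4 of 15.

4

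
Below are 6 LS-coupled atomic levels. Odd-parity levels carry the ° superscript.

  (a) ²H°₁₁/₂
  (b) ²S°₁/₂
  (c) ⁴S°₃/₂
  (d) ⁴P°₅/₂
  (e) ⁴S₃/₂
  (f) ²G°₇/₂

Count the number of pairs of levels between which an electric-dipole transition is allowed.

1

(a)–(b): forbidden (parity, ΔL, ΔJ).
(a)–(c): forbidden (parity, ΔS, ΔL, ΔJ).
(a)–(d): forbidden (parity, ΔS, ΔL, ΔJ).
(a)–(e): forbidden (ΔS, ΔL, ΔJ).
(a)–(f): forbidden (parity, ΔJ).
(b)–(c): forbidden (parity, ΔS, ΔL).
(b)–(d): forbidden (parity, ΔS, ΔJ).
(b)–(e): forbidden (ΔS, ΔL).
(b)–(f): forbidden (parity, ΔL, ΔJ).
(c)–(d): forbidden (parity).
(c)–(e): forbidden (ΔL).
(c)–(f): forbidden (parity, ΔS, ΔL, ΔJ).
(d)–(e): allowed.
(d)–(f): forbidden (parity, ΔS, ΔL).
(e)–(f): forbidden (ΔS, ΔL, ΔJ).
Allowed pairs: 1 of 15.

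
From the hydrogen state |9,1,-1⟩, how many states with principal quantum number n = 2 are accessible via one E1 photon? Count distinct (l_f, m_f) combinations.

E1 requires Δl = ±1, so l_f ∈ {0, 2}; with 0 ≤ l_f ≤ n_f−1 = 1, the allowed l_f values are {0}.
For l_f = 0: m_f ∈ {m_i−1, m_i, m_i+1} ∩ [−0, 0] = {0} → 1 state.
Total: 1.

1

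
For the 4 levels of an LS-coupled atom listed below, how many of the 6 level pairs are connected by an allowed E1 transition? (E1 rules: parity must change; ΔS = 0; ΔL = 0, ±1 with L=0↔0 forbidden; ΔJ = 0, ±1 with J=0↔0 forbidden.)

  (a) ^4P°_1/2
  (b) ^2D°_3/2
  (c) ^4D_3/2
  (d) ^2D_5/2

2

(a)–(b): forbidden (parity, ΔS).
(a)–(c): allowed.
(a)–(d): forbidden (ΔS, ΔJ).
(b)–(c): forbidden (ΔS).
(b)–(d): allowed.
(c)–(d): forbidden (parity, ΔS).
Allowed pairs: 2 of 6.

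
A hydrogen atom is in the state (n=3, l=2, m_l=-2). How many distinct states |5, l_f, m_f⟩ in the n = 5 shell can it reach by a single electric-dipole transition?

E1 requires Δl = ±1, so l_f ∈ {1, 3}; with 0 ≤ l_f ≤ n_f−1 = 4, the allowed l_f values are {1, 3}.
For l_f = 1: m_f ∈ {m_i−1, m_i, m_i+1} ∩ [−1, 1] = {-1} → 1 state.
For l_f = 3: m_f ∈ {m_i−1, m_i, m_i+1} ∩ [−3, 3] = {-3, -2, -1} → 3 states.
Total: 4.

4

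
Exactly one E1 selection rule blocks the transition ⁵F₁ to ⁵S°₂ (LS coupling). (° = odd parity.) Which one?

the ΔL = 0, ±1 rule

Reading off the term symbols: S 2→2, L 3→0, J 1→2, parity even→odd.
ΔL = 0, ±1 (not L=0↔0): L: 3 → 0, ΔL = -3 — fails.
ΔS = 0: S: 2 → 2 — passes.
Parity must change: even → odd — passes.
ΔJ = 0, ±1 (not J=0↔0): J: 1 → 2, ΔJ = +1 — passes.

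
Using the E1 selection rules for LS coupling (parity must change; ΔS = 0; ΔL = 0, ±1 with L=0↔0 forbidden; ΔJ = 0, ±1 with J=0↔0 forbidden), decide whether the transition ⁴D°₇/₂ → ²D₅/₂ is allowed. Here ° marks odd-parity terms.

Parity must change: odd → even — ✓.
ΔS = 0: S: 3/2 → 1/2 — ✗.
ΔL = 0, ±1 (not L=0↔0): L: 2 → 2, ΔL = +0 — ✓.
ΔJ = 0, ±1 (not J=0↔0): J: 7/2 → 5/2, ΔJ = -1 — ✓.
Rule(s) violated: ΔS.

forbidden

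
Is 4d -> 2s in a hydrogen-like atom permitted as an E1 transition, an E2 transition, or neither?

E2

Δl = 0 − 2 = -2; l_i + l_f = 2.
E1 (Δl = ±1): not satisfied.
E2 (Δl = 0,±2, l_i+l_f ≥ 2): satisfied.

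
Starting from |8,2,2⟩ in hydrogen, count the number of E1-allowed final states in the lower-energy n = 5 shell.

4

E1 requires Δl = ±1, so l_f ∈ {1, 3}; with 0 ≤ l_f ≤ n_f−1 = 4, the allowed l_f values are {1, 3}.
For l_f = 1: m_f ∈ {m_i−1, m_i, m_i+1} ∩ [−1, 1] = {1} → 1 state.
For l_f = 3: m_f ∈ {m_i−1, m_i, m_i+1} ∩ [−3, 3] = {1, 2, 3} → 3 states.
Total: 4.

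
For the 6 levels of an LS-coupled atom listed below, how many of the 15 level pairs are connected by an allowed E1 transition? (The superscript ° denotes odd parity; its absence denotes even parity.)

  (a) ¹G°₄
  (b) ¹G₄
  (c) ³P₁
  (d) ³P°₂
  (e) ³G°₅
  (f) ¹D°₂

(a)–(b): allowed.
(a)–(c): forbidden (ΔS, ΔL, ΔJ).
(a)–(d): forbidden (parity, ΔS, ΔL, ΔJ).
(a)–(e): forbidden (parity, ΔS).
(a)–(f): forbidden (parity, ΔL, ΔJ).
(b)–(c): forbidden (parity, ΔS, ΔL, ΔJ).
(b)–(d): forbidden (ΔS, ΔL, ΔJ).
(b)–(e): forbidden (ΔS).
(b)–(f): forbidden (ΔL, ΔJ).
(c)–(d): allowed.
(c)–(e): forbidden (ΔL, ΔJ).
(c)–(f): forbidden (ΔS).
(d)–(e): forbidden (parity, ΔL, ΔJ).
(d)–(f): forbidden (parity, ΔS).
(e)–(f): forbidden (parity, ΔS, ΔL, ΔJ).
Allowed pairs: 2 of 15.

2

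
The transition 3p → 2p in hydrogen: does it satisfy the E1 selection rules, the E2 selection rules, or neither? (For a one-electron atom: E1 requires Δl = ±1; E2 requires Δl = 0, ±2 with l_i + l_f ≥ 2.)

Δl = 1 − 1 = +0; l_i + l_f = 2.
E1 (Δl = ±1): not satisfied.
E2 (Δl = 0,±2, l_i+l_f ≥ 2): satisfied.

E2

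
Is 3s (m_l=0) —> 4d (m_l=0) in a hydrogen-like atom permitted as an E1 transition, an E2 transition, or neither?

E2

Δl = 2 − 0 = +2; l_i + l_f = 2.
Δm_l = +0.
E1 (Δl = ±1, |Δm_l| ≤ 1): not satisfied.
E2 (Δl = 0,±2, l_i+l_f ≥ 2, |Δm_l| ≤ 2): satisfied.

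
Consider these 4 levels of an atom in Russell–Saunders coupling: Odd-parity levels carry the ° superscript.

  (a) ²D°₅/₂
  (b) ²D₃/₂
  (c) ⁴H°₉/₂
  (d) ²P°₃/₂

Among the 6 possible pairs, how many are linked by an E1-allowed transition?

2

(a)–(b): allowed.
(a)–(c): forbidden (parity, ΔS, ΔL, ΔJ).
(a)–(d): forbidden (parity).
(b)–(c): forbidden (ΔS, ΔL, ΔJ).
(b)–(d): allowed.
(c)–(d): forbidden (parity, ΔS, ΔL, ΔJ).
Allowed pairs: 2 of 6.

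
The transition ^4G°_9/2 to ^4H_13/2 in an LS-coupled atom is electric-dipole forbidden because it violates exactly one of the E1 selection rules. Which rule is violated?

the ΔJ = 0, ±1 rule

Reading off the term symbols: S 3/2→3/2, L 4→5, J 9/2→13/2, parity odd→even.
ΔJ = 0, ±1 (not J=0↔0): J: 9/2 → 13/2, ΔJ = +2 — violated.
Parity must change: odd → even — satisfied.
ΔL = 0, ±1 (not L=0↔0): L: 4 → 5, ΔL = +1 — satisfied.
ΔS = 0: S: 3/2 → 3/2 — satisfied.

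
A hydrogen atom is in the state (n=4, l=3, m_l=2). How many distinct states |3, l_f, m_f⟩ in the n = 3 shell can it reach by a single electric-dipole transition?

2

E1 requires Δl = ±1, so l_f ∈ {2, 4}; with 0 ≤ l_f ≤ n_f−1 = 2, the allowed l_f values are {2}.
For l_f = 2: m_f ∈ {m_i−1, m_i, m_i+1} ∩ [−2, 2] = {1, 2} → 2 states.
Total: 2.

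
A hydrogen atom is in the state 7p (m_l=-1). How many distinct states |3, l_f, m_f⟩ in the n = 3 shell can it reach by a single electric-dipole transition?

4

E1 requires Δl = ±1, so l_f ∈ {0, 2}; with 0 ≤ l_f ≤ n_f−1 = 2, the allowed l_f values are {0, 2}.
For l_f = 0: m_f ∈ {m_i−1, m_i, m_i+1} ∩ [−0, 0] = {0} → 1 state.
For l_f = 2: m_f ∈ {m_i−1, m_i, m_i+1} ∩ [−2, 2] = {-2, -1, 0} → 3 states.
Total: 4.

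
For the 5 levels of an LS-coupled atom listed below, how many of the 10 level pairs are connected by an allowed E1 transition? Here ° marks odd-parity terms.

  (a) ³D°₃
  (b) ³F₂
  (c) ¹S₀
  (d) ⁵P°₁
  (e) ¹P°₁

2

(a)–(b): allowed.
(a)–(c): forbidden (ΔS, ΔL, ΔJ).
(a)–(d): forbidden (parity, ΔS, ΔJ).
(a)–(e): forbidden (parity, ΔS, ΔJ).
(b)–(c): forbidden (parity, ΔS, ΔL, ΔJ).
(b)–(d): forbidden (ΔS, ΔL).
(b)–(e): forbidden (ΔS, ΔL).
(c)–(d): forbidden (ΔS).
(c)–(e): allowed.
(d)–(e): forbidden (parity, ΔS).
Allowed pairs: 2 of 10.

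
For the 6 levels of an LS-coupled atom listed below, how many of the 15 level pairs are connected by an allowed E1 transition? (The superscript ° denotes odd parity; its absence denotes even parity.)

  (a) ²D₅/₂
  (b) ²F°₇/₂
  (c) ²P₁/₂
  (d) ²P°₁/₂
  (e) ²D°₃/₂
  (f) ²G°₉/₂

(a)–(b): allowed.
(a)–(c): forbidden (parity, ΔJ).
(a)–(d): forbidden (ΔJ).
(a)–(e): allowed.
(a)–(f): forbidden (ΔL, ΔJ).
(b)–(c): forbidden (ΔL, ΔJ).
(b)–(d): forbidden (parity, ΔL, ΔJ).
(b)–(e): forbidden (parity, ΔJ).
(b)–(f): forbidden (parity).
(c)–(d): allowed.
(c)–(e): allowed.
(c)–(f): forbidden (ΔL, ΔJ).
(d)–(e): forbidden (parity).
(d)–(f): forbidden (parity, ΔL, ΔJ).
(e)–(f): forbidden (parity, ΔL, ΔJ).
Allowed pairs: 4 of 15.

4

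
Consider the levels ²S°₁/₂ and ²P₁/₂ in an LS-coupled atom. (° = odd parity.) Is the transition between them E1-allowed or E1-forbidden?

allowed

Parity must change: odd → even — satisfied.
ΔS = 0: S: 1/2 → 1/2 — satisfied.
ΔL = 0, ±1 (not L=0↔0): L: 0 → 1, ΔL = +1 — satisfied.
ΔJ = 0, ±1 (not J=0↔0): J: 1/2 → 1/2, ΔJ = +0 — satisfied.
All four E1 rules are satisfied.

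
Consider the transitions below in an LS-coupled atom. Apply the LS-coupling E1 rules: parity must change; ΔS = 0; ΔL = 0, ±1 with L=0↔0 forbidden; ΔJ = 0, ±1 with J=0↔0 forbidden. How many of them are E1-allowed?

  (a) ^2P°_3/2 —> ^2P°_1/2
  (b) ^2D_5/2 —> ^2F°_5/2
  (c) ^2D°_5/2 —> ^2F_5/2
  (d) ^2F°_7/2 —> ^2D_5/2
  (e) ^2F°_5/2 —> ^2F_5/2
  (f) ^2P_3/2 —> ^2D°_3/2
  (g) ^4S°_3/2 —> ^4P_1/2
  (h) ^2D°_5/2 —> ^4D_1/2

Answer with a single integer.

(a) forbidden (parity fails)
(b) allowed
(c) allowed
(d) allowed
(e) allowed
(f) allowed
(g) allowed
(h) forbidden (ΔS, ΔJ fail)
Total allowed: 6 of 8.

6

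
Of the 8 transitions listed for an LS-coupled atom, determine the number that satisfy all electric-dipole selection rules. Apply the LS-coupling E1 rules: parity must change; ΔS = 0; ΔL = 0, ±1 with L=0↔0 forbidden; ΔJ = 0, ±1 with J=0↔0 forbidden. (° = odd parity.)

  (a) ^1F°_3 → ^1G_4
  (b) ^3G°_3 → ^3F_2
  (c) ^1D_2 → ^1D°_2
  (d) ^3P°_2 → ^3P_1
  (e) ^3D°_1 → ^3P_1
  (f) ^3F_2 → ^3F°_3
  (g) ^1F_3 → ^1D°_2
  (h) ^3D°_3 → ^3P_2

8

(a) allowed
(b) allowed
(c) allowed
(d) allowed
(e) allowed
(f) allowed
(g) allowed
(h) allowed
Total allowed: 8 of 8.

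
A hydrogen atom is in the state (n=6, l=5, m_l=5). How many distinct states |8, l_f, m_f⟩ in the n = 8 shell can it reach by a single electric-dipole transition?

4

E1 requires Δl = ±1, so l_f ∈ {4, 6}; with 0 ≤ l_f ≤ n_f−1 = 7, the allowed l_f values are {4, 6}.
For l_f = 4: m_f ∈ {m_i−1, m_i, m_i+1} ∩ [−4, 4] = {4} → 1 state.
For l_f = 6: m_f ∈ {m_i−1, m_i, m_i+1} ∩ [−6, 6] = {4, 5, 6} → 3 states.
Total: 4.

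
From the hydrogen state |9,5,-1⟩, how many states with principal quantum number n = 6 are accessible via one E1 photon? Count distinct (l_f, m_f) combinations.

E1 requires Δl = ±1, so l_f ∈ {4, 6}; with 0 ≤ l_f ≤ n_f−1 = 5, the allowed l_f values are {4}.
For l_f = 4: m_f ∈ {m_i−1, m_i, m_i+1} ∩ [−4, 4] = {-2, -1, 0} → 3 states.
Total: 3.

3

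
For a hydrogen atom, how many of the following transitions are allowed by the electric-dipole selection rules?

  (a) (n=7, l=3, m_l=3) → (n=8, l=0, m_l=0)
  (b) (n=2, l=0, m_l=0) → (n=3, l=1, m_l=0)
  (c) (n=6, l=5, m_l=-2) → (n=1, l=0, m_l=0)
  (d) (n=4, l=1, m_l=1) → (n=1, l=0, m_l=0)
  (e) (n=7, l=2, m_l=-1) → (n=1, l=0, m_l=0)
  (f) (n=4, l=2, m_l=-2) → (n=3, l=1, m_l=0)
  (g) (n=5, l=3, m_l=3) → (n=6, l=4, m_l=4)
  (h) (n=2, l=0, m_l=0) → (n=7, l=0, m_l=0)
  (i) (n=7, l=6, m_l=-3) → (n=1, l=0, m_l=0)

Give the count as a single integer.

(a) forbidden — Δl = -3 (E1 requires Δl = ±1); Δm_l = -3 (E1 requires Δm_l = 0, ±1)
(b) allowed
(c) forbidden — Δl = -5 (E1 requires Δl = ±1); Δm_l = +2 (E1 requires Δm_l = 0, ±1)
(d) allowed
(e) forbidden — Δl = -2 (E1 requires Δl = ±1)
(f) forbidden — Δm_l = +2 (E1 requires Δm_l = 0, ±1)
(g) allowed
(h) forbidden — Δl = +0 (E1 requires Δl = ±1)
(i) forbidden — Δl = -6 (E1 requires Δl = ±1); Δm_l = +3 (E1 requires Δm_l = 0, ±1)
Total allowed: 3 of 9.

3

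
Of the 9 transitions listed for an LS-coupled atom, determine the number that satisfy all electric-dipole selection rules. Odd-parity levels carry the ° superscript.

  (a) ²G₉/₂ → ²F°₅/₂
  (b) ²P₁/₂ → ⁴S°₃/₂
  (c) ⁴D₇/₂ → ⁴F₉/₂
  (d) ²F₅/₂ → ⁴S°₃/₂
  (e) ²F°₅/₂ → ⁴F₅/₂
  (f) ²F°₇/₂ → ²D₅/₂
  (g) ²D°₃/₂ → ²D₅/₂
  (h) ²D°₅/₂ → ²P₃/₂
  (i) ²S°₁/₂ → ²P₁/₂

4

(a) forbidden (ΔJ fails)
(b) forbidden (ΔS fails)
(c) forbidden (parity fails)
(d) forbidden (ΔS, ΔL fail)
(e) forbidden (ΔS fails)
(f) allowed
(g) allowed
(h) allowed
(i) allowed
Total allowed: 4 of 9.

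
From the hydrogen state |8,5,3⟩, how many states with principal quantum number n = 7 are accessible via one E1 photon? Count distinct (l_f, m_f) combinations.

E1 requires Δl = ±1, so l_f ∈ {4, 6}; with 0 ≤ l_f ≤ n_f−1 = 6, the allowed l_f values are {4, 6}.
For l_f = 4: m_f ∈ {m_i−1, m_i, m_i+1} ∩ [−4, 4] = {2, 3, 4} → 3 states.
For l_f = 6: m_f ∈ {m_i−1, m_i, m_i+1} ∩ [−6, 6] = {2, 3, 4} → 3 states.
Total: 6.

6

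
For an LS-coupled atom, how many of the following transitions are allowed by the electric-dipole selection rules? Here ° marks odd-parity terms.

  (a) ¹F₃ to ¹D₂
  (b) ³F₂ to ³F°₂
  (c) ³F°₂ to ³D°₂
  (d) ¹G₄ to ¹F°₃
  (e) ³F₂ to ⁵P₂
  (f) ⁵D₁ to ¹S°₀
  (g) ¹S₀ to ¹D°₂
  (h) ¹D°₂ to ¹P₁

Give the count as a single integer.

3

(a) forbidden (parity fails)
(b) allowed
(c) forbidden (parity fails)
(d) allowed
(e) forbidden (parity, ΔS, ΔL fail)
(f) forbidden (ΔS, ΔL fail)
(g) forbidden (ΔL, ΔJ fail)
(h) allowed
Total allowed: 3 of 8.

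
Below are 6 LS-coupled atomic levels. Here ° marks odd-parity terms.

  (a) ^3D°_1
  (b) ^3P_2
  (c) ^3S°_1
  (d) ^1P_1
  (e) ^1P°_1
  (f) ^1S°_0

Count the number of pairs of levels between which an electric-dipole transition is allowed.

(a)–(b): allowed.
(a)–(c): forbidden (parity, ΔL).
(a)–(d): forbidden (ΔS).
(a)–(e): forbidden (parity, ΔS).
(a)–(f): forbidden (parity, ΔS, ΔL).
(b)–(c): allowed.
(b)–(d): forbidden (parity, ΔS).
(b)–(e): forbidden (ΔS).
(b)–(f): forbidden (ΔS, ΔJ).
(c)–(d): forbidden (ΔS).
(c)–(e): forbidden (parity, ΔS).
(c)–(f): forbidden (parity, ΔS, ΔL).
(d)–(e): allowed.
(d)–(f): allowed.
(e)–(f): forbidden (parity).
Allowed pairs: 4 of 15.

4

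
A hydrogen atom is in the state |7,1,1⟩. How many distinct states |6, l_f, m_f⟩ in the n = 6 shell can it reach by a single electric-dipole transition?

E1 requires Δl = ±1, so l_f ∈ {0, 2}; with 0 ≤ l_f ≤ n_f−1 = 5, the allowed l_f values are {0, 2}.
For l_f = 0: m_f ∈ {m_i−1, m_i, m_i+1} ∩ [−0, 0] = {0} → 1 state.
For l_f = 2: m_f ∈ {m_i−1, m_i, m_i+1} ∩ [−2, 2] = {0, 1, 2} → 3 states.
Total: 4.

4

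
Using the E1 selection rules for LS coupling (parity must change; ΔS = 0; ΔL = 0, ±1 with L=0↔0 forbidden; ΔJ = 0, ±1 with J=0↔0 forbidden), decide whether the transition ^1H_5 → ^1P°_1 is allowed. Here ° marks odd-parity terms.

forbidden

Initial level: S=0, L=5, J=5, parity even. Final level: S=0, L=1, J=1, parity odd.
Parity must change: even → odd — satisfied.
ΔS = 0: S: 0 → 0 — satisfied.
ΔL = 0, ±1 (not L=0↔0): L: 5 → 1, ΔL = -4 — violated.
ΔJ = 0, ±1 (not J=0↔0): J: 5 → 1, ΔJ = -4 — violated.
Rule(s) violated: ΔL, ΔJ.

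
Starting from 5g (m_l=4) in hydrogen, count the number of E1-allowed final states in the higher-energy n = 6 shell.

4

E1 requires Δl = ±1, so l_f ∈ {3, 5}; with 0 ≤ l_f ≤ n_f−1 = 5, the allowed l_f values are {3, 5}.
For l_f = 3: m_f ∈ {m_i−1, m_i, m_i+1} ∩ [−3, 3] = {3} → 1 state.
For l_f = 5: m_f ∈ {m_i−1, m_i, m_i+1} ∩ [−5, 5] = {3, 4, 5} → 3 states.
Total: 4.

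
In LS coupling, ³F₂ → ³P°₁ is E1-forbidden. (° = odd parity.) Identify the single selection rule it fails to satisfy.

Initial level: S=1, L=3, J=2, parity even. Final level: S=1, L=1, J=1, parity odd.
Parity must change: even → odd — passes.
ΔS = 0: S: 1 → 1 — passes.
ΔL = 0, ±1 (not L=0↔0): L: 3 → 1, ΔL = -2 — fails.
ΔJ = 0, ±1 (not J=0↔0): J: 2 → 1, ΔJ = -1 — passes.

the ΔL = 0, ±1 rule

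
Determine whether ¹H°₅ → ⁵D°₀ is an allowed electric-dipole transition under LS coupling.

ΔJ = 0, ±1 (not J=0↔0): J: 5 → 0, ΔJ = -5 — ✗.
ΔL = 0, ±1 (not L=0↔0): L: 5 → 2, ΔL = -3 — ✗.
Parity must change: odd → odd — ✗.
ΔS = 0: S: 0 → 2 — ✗.
Rule(s) violated: parity, ΔS, ΔL, ΔJ.

forbidden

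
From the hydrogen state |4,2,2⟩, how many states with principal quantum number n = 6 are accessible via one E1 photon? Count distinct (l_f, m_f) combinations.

E1 requires Δl = ±1, so l_f ∈ {1, 3}; with 0 ≤ l_f ≤ n_f−1 = 5, the allowed l_f values are {1, 3}.
For l_f = 1: m_f ∈ {m_i−1, m_i, m_i+1} ∩ [−1, 1] = {1} → 1 state.
For l_f = 3: m_f ∈ {m_i−1, m_i, m_i+1} ∩ [−3, 3] = {1, 2, 3} → 3 states.
Total: 4.

4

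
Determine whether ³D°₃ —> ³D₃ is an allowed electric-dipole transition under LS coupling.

Initial level: S=1, L=2, J=3, parity odd. Final level: S=1, L=2, J=3, parity even.
ΔJ = 0, ±1 (not J=0↔0): J: 3 → 3, ΔJ = +0 — passes.
ΔS = 0: S: 1 → 1 — passes.
Parity must change: odd → even — passes.
ΔL = 0, ±1 (not L=0↔0): L: 2 → 2, ΔL = +0 — passes.
All four E1 rules are satisfied.

allowed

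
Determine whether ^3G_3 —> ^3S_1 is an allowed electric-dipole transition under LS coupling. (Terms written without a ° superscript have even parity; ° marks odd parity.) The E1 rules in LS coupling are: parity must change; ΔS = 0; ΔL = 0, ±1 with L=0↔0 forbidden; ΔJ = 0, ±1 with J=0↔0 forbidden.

Initial level: S=1, L=4, J=3, parity even. Final level: S=1, L=0, J=1, parity even.
Parity must change: even → even — fails.
ΔS = 0: S: 1 → 1 — ok.
ΔL = 0, ±1 (not L=0↔0): L: 4 → 0, ΔL = -4 — fails.
ΔJ = 0, ±1 (not J=0↔0): J: 3 → 1, ΔJ = -2 — fails.
Rule(s) violated: parity, ΔL, ΔJ.

forbidden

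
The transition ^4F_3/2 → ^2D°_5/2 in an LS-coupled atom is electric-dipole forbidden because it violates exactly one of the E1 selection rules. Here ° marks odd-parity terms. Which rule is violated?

Initial level: S=3/2, L=3, J=3/2, parity even. Final level: S=1/2, L=2, J=5/2, parity odd.
Parity must change: even → odd — satisfied.
ΔS = 0: S: 3/2 → 1/2 — violated.
ΔL = 0, ±1 (not L=0↔0): L: 3 → 2, ΔL = -1 — satisfied.
ΔJ = 0, ±1 (not J=0↔0): J: 3/2 → 5/2, ΔJ = +1 — satisfied.

the ΔS = 0 rule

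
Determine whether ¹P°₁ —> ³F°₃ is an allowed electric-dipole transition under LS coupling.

Parity must change: odd → odd — fails.
ΔS = 0: S: 0 → 1 — fails.
ΔL = 0, ±1 (not L=0↔0): L: 1 → 3, ΔL = +2 — fails.
ΔJ = 0, ±1 (not J=0↔0): J: 1 → 3, ΔJ = +2 — fails.
Rule(s) violated: parity, ΔS, ΔL, ΔJ.

forbidden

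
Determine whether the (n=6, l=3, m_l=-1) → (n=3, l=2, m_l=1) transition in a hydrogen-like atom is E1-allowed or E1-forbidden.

Δl = 2 − 3 = -1; the E1 rule Δl = ±1 is passes.
m_l: -1 → 1 (Δm_l = +2). |Δm_l| ≤ 1 fails.
The transition is electric-dipole forbidden.

forbidden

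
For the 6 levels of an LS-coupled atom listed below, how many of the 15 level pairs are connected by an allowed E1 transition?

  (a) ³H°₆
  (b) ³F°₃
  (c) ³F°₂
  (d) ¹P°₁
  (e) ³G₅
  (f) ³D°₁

1

(a)–(b): forbidden (parity, ΔL, ΔJ).
(a)–(c): forbidden (parity, ΔL, ΔJ).
(a)–(d): forbidden (parity, ΔS, ΔL, ΔJ).
(a)–(e): allowed.
(a)–(f): forbidden (parity, ΔL, ΔJ).
(b)–(c): forbidden (parity).
(b)–(d): forbidden (parity, ΔS, ΔL, ΔJ).
(b)–(e): forbidden (ΔJ).
(b)–(f): forbidden (parity, ΔJ).
(c)–(d): forbidden (parity, ΔS, ΔL).
(c)–(e): forbidden (ΔJ).
(c)–(f): forbidden (parity).
(d)–(e): forbidden (ΔS, ΔL, ΔJ).
(d)–(f): forbidden (parity, ΔS).
(e)–(f): forbidden (ΔL, ΔJ).
Allowed pairs: 1 of 15.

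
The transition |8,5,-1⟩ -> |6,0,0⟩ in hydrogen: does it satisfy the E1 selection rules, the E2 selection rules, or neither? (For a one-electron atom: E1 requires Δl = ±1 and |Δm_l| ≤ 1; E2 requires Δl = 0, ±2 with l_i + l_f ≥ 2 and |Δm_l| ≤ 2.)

Δl = 0 − 5 = -5; l_i + l_f = 5.
Δm_l = +1.
E1 (Δl = ±1, |Δm_l| ≤ 1): not satisfied.
E2 (Δl = 0,±2, l_i+l_f ≥ 2, |Δm_l| ≤ 2): not satisfied.

neither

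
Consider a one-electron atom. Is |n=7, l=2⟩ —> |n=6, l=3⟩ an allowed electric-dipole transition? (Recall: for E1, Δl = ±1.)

Initial l = 2, final l = 3, so Δl = +1. E1 requires Δl = ±1: ✓.
All E1 selection rules are satisfied.

allowed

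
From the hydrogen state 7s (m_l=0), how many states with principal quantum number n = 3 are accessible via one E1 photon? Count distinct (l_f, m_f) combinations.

3

E1 requires Δl = ±1, so l_f ∈ {-1, 1}; with 0 ≤ l_f ≤ n_f−1 = 2, the allowed l_f values are {1}.
For l_f = 1: m_f ∈ {m_i−1, m_i, m_i+1} ∩ [−1, 1] = {-1, 0, 1} → 3 states.
Total: 3.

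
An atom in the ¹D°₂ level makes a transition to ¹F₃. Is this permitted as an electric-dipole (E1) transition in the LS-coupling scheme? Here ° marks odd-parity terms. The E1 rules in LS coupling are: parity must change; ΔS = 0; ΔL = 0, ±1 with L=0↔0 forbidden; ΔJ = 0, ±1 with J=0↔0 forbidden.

allowed

Reading off the term symbols: S 0→0, L 2→3, J 2→3, parity odd→even.
Parity must change: odd → even — ok.
ΔS = 0: S: 0 → 0 — ok.
ΔL = 0, ±1 (not L=0↔0): L: 2 → 3, ΔL = +1 — ok.
ΔJ = 0, ±1 (not J=0↔0): J: 2 → 3, ΔJ = +1 — ok.
All four E1 rules are satisfied.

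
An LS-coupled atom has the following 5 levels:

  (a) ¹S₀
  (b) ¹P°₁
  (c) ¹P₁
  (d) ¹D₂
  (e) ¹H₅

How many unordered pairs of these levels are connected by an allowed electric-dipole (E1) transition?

3

(a)–(b): allowed.
(a)–(c): forbidden (parity).
(a)–(d): forbidden (parity, ΔL, ΔJ).
(a)–(e): forbidden (parity, ΔL, ΔJ).
(b)–(c): allowed.
(b)–(d): allowed.
(b)–(e): forbidden (ΔL, ΔJ).
(c)–(d): forbidden (parity).
(c)–(e): forbidden (parity, ΔL, ΔJ).
(d)–(e): forbidden (parity, ΔL, ΔJ).
Allowed pairs: 3 of 10.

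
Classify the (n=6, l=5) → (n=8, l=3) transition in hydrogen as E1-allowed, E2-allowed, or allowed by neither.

E2

Δl = 3 − 5 = -2; l_i + l_f = 8.
E1 (Δl = ±1): not satisfied.
E2 (Δl = 0,±2, l_i+l_f ≥ 2): satisfied.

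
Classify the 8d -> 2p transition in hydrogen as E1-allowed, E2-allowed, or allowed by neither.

Δl = 1 − 2 = -1; l_i + l_f = 3.
E1 (Δl = ±1): satisfied.
E2 (Δl = 0,±2, l_i+l_f ≥ 2): not satisfied.

E1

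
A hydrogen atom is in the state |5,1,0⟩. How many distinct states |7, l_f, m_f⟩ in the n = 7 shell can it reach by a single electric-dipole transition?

E1 requires Δl = ±1, so l_f ∈ {0, 2}; with 0 ≤ l_f ≤ n_f−1 = 6, the allowed l_f values are {0, 2}.
For l_f = 0: m_f ∈ {m_i−1, m_i, m_i+1} ∩ [−0, 0] = {0} → 1 state.
For l_f = 2: m_f ∈ {m_i−1, m_i, m_i+1} ∩ [−2, 2] = {-1, 0, 1} → 3 states.
Total: 4.

4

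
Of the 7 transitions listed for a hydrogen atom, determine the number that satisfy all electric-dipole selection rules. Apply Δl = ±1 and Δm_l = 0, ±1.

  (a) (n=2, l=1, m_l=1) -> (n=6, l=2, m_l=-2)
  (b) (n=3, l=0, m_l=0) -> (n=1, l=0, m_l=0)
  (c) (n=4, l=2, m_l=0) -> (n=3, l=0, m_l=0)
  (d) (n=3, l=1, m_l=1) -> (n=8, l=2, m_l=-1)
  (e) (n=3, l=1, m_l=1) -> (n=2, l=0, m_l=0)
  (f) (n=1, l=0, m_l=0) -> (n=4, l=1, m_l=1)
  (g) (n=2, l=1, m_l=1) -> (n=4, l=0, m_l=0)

(a) forbidden — Δm_l = -3 (E1 requires Δm_l = 0, ±1)
(b) forbidden — Δl = +0 (E1 requires Δl = ±1)
(c) forbidden — Δl = -2 (E1 requires Δl = ±1)
(d) forbidden — Δm_l = -2 (E1 requires Δm_l = 0, ±1)
(e) allowed
(f) allowed
(g) allowed
Total allowed: 3 of 7.

3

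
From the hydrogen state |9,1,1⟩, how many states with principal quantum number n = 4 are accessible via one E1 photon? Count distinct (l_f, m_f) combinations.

E1 requires Δl = ±1, so l_f ∈ {0, 2}; with 0 ≤ l_f ≤ n_f−1 = 3, the allowed l_f values are {0, 2}.
For l_f = 0: m_f ∈ {m_i−1, m_i, m_i+1} ∩ [−0, 0] = {0} → 1 state.
For l_f = 2: m_f ∈ {m_i−1, m_i, m_i+1} ∩ [−2, 2] = {0, 1, 2} → 3 states.
Total: 4.

4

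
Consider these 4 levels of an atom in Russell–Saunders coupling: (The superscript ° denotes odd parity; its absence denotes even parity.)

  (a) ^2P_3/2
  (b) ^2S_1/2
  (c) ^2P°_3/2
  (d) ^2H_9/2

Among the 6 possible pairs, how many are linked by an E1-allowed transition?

2

(a)–(b): forbidden (parity).
(a)–(c): allowed.
(a)–(d): forbidden (parity, ΔL, ΔJ).
(b)–(c): allowed.
(b)–(d): forbidden (parity, ΔL, ΔJ).
(c)–(d): forbidden (ΔL, ΔJ).
Allowed pairs: 2 of 6.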